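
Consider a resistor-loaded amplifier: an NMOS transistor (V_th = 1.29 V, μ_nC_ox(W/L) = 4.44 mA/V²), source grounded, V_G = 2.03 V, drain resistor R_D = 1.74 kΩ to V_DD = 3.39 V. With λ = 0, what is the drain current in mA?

I_D = 1.22 mA

V_GS = V_G = 2.03 V, so V_ov = 2.03 − 1.29 = 0.74 V.
Assume saturation: I_D = ½ k_n V_ov² = 0.5 × 4.44 × 0.74² = 1.22 mA, giving V_DS = V_DD − I_D R_D = 3.39 − 1.22 × 1.74 = 1.27 V.
V_DS = 1.27 V ≥ V_ov = 0.74 V, confirming saturation.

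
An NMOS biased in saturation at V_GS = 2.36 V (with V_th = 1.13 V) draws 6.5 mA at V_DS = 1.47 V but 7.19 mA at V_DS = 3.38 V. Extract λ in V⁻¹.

λ = 0.0605 V⁻¹

With V_GS fixed, I_D ∝ (1 + λ V_DS) in saturation, so I_D2/I_D1 = (1 + λ V_DS2)/(1 + λ V_DS1).
7.19/6.5 = 1.106 = (1 + 3.38 λ)/(1 + 1.47 λ).
Solving: λ (I_D1 V_DS2 − I_D2 V_DS1) = I_D2 − I_D1, so λ = (7.19 − 6.5) / (6.5 × 3.38 − 7.19 × 1.47) = 0.69 / 11.4 = 0.0605 V⁻¹.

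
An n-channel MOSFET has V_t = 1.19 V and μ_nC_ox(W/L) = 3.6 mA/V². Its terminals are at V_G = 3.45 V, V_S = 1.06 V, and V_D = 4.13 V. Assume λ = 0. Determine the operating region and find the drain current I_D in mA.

V_GS = V_G − V_S = 3.45 − 1.06 = 2.39 V; V_DS = V_D − V_S = 4.13 − 1.06 = 3.07 V.
V_ov = V_GS − V_t = 2.39 − 1.19 = 1.2 V.
Since V_DS = 3.07 V ≥ V_ov = 1.2 V, the device is in saturation.
I_D = ½ k_n V_ov² = 0.5 × 3.6 × 1.2² = 2.59 mA.

Saturation; I_D = 2.59 mA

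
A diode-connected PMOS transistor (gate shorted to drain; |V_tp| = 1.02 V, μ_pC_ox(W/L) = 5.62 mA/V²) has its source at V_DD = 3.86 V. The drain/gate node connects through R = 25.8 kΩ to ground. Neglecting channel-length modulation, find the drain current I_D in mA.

I_D = 0.103 mA

With gate tied to drain, V_SG = V_SD ≥ V_SG − |V_tp|, so the device is in saturation.
KCL at the drain: ½ k_p (V_SG − |V_tp|)² = (V_DD − V_SG)/R.
Let x = V_SG − 1.02. Then 72.5 x² + x − 2.84 = 0, giving x = 0.191 V (positive root), so V_SG = 1.21 V.
I_D = (V_DD − V_SG)/R = (3.86 − 1.21) / 25.8 = 0.103 mA.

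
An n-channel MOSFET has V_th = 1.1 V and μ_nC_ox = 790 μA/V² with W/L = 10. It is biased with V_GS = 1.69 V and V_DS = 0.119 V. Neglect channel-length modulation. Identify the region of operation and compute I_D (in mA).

k_n = μ_nC_ox · (W/L) = 7.9 mA/V².
V_ov = V_GS − V_th = 1.69 − 1.1 = 0.59 V.
Since V_DS = 0.119 V < V_ov = 0.59 V, the device is in the triode region.
I_D = k_n [V_ov · V_DS − ½ V_DS²] = 7.9 × [0.59 × 0.119 − 0.5 × 0.119²] = 0.499 mA.

Triode; I_D = 0.499 mA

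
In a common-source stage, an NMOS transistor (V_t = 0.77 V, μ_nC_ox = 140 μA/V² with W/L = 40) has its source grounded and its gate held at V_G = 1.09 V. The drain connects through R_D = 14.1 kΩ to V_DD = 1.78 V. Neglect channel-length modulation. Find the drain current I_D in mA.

I_D = 0.121 mA

V_GS = V_G = 1.09 V, so V_ov = 1.09 − 0.77 = 0.32 V.
k_n = μ_nC_ox · (W/L) = 5.6 mA/V².
Assume saturation: I_D = ½ k_n V_ov² = 0.5 × 5.6 × 0.32² = 0.287 mA, giving V_DS = V_DD − I_D R_D = 1.78 − 0.287 × 14.1 = -2.26 V.
But -2.26 V < V_ov = 0.32 V, so the device is actually in triode.
In triode I_D = k_n[V_ov V_DS − ½ V_DS²] and I_D = (V_DD − V_DS)/R_D. Equating: 39.5 V_DS² − 26.27 V_DS + 1.78 = 0, giving V_DS = 0.0766 V (the root below V_ov).
I_D = (1.78 − 0.0766) / 14.1 = 0.121 mA.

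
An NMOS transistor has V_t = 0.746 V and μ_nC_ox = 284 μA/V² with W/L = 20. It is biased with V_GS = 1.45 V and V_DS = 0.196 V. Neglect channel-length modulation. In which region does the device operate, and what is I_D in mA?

k_n = μ_nC_ox · (W/L) = 5.68 mA/V².
V_ov = V_GS − V_t = 1.45 − 0.746 = 0.704 V.
Since V_DS = 0.196 V < V_ov = 0.704 V, the device is in the triode region.
I_D = k_n [V_ov · V_DS − ½ V_DS²] = 5.68 × [0.704 × 0.196 − 0.5 × 0.196²] = 0.675 mA.

Triode; I_D = 0.675 mA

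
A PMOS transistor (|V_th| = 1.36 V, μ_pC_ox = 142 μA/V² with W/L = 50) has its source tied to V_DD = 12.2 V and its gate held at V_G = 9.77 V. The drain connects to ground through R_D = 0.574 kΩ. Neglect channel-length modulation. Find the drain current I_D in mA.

I_D = 4.06 mA

V_SG = V_DD − V_G = 12.2 − 9.77 = 2.43 V, so V_ov = 2.43 − 1.36 = 1.07 V.
k_p = μ_pC_ox · (W/L) = 7.1 mA/V².
Assume saturation: I_D = ½ k_p V_ov² = 0.5 × 7.1 × 1.07² = 4.06 mA, giving V_SD = V_DD − I_D R_D = 12.2 − 4.06 × 0.574 = 9.87 V.
V_SD = 9.87 V ≥ V_ov = 1.07 V, confirming saturation.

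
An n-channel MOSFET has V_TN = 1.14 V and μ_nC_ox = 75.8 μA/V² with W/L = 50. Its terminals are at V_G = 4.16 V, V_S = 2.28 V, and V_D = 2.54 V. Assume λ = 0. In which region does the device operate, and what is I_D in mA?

V_GS = V_G − V_S = 4.16 − 2.28 = 1.88 V; V_DS = V_D − V_S = 2.54 − 2.28 = 0.26 V.
k_n = μ_nC_ox · (W/L) = 3.79 mA/V².
V_ov = V_GS − V_TN = 1.88 − 1.14 = 0.74 V.
Since V_DS = 0.26 V < V_ov = 0.74 V, the device is in the triode region.
I_D = k_n [V_ov · V_DS − ½ V_DS²] = 3.79 × [0.74 × 0.26 − 0.5 × 0.26²] = 0.601 mA.

Triode; I_D = 0.601 mA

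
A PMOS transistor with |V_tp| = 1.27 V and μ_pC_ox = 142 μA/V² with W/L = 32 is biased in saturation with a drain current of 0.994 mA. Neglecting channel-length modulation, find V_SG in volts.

V_SG = 1.93 V

k_p = μ_pC_ox · (W/L) = 4.544 mA/V².
In saturation I_D = ½ k_p (V_SG − |V_tp|)², so V_SG − |V_tp| = √(2 I_D / k_p) = √(2 × 0.994 / 4.544) = 0.661 V.
V_SG = 1.27 + 0.661 = 1.93 V.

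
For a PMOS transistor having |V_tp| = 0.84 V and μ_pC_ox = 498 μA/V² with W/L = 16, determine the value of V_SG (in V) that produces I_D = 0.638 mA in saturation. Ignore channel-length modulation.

V_SG = 1.24 V

k_p = μ_pC_ox · (W/L) = 7.968 mA/V².
In saturation I_D = ½ k_p (V_SG − |V_tp|)², so V_SG − |V_tp| = √(2 I_D / k_p) = √(2 × 0.638 / 7.968) = 0.4 V.
V_SG = 0.84 + 0.4 = 1.24 V.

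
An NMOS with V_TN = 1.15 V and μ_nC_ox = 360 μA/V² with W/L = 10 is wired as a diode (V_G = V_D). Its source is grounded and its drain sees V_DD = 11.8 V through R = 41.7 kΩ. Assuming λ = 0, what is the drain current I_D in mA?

With gate tied to drain, V_GS = V_DS ≥ V_GS − V_TN, so the device is in saturation.
k_n = μ_nC_ox · (W/L) = 3.6 mA/V².
KCL at the drain: ½ k_n (V_GS − V_TN)² = (V_DD − V_GS)/R.
Let x = V_GS − 1.15. Then 75.1 x² + x − 10.65 = 0, giving x = 0.37 V (positive root), so V_GS = 1.52 V.
I_D = (V_DD − V_GS)/R = (11.8 − 1.52) / 41.7 = 0.247 mA.

I_D = 0.247 mA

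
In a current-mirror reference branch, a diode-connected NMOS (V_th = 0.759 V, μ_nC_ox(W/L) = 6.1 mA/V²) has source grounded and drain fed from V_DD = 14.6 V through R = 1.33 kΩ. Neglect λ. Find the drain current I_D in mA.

With gate tied to drain, V_GS = V_DS ≥ V_GS − V_th, so the device is in saturation.
KCL at the drain: ½ k_n (V_GS − V_th)² = (V_DD − V_GS)/R.
Let x = V_GS − 0.759. Then 4.06 x² + x − 13.84 = 0, giving x = 1.73 V (positive root), so V_GS = 2.49 V.
I_D = (V_DD − V_GS)/R = (14.6 − 2.49) / 1.33 = 9.11 mA.

I_D = 9.11 mA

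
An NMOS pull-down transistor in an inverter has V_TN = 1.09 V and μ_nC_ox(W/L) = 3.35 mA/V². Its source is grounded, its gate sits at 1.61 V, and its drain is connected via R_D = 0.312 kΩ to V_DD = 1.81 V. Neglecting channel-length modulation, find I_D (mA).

V_GS = V_G = 1.61 V, so V_ov = 1.61 − 1.09 = 0.52 V.
Assume saturation: I_D = ½ k_n V_ov² = 0.5 × 3.35 × 0.52² = 0.453 mA, giving V_DS = V_DD − I_D R_D = 1.81 − 0.453 × 0.312 = 1.67 V.
V_DS = 1.67 V ≥ V_ov = 0.52 V, confirming saturation.

I_D = 0.453 mA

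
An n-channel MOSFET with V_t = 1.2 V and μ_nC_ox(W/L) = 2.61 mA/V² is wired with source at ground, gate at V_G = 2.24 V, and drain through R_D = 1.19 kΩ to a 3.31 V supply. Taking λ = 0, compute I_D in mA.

I_D = 1.41 mA

V_GS = V_G = 2.24 V, so V_ov = 2.24 − 1.2 = 1.04 V.
Assume saturation: I_D = ½ k_n V_ov² = 0.5 × 2.61 × 1.04² = 1.41 mA, giving V_DS = V_DD − I_D R_D = 3.31 − 1.41 × 1.19 = 1.63 V.
V_DS = 1.63 V ≥ V_ov = 1.04 V, confirming saturation.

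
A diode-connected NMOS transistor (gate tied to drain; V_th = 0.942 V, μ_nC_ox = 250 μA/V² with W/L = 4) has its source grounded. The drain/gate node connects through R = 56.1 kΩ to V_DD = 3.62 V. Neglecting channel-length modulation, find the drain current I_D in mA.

I_D = 0.0425 mA

With gate tied to drain, V_GS = V_DS ≥ V_GS − V_th, so the device is in saturation.
k_n = μ_nC_ox · (W/L) = 1 mA/V².
KCL at the drain: ½ k_n (V_GS − V_th)² = (V_DD − V_GS)/R.
Let x = V_GS − 0.942. Then 28.1 x² + x − 2.678 = 0, giving x = 0.292 V (positive root), so V_GS = 1.23 V.
I_D = (V_DD − V_GS)/R = (3.62 − 1.23) / 56.1 = 0.0425 mA.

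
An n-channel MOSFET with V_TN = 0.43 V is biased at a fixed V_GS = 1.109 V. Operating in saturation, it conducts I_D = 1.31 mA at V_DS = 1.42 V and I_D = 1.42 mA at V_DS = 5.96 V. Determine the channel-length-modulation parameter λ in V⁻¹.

λ = 0.0190 V⁻¹

With V_GS fixed, I_D ∝ (1 + λ V_DS) in saturation, so I_D2/I_D1 = (1 + λ V_DS2)/(1 + λ V_DS1).
1.42/1.31 = 1.084 = (1 + 5.96 λ)/(1 + 1.42 λ).
Solving: λ (I_D1 V_DS2 − I_D2 V_DS1) = I_D2 − I_D1, so λ = (1.42 − 1.31) / (1.31 × 5.96 − 1.42 × 1.42) = 0.11 / 5.79 = 0.019 V⁻¹.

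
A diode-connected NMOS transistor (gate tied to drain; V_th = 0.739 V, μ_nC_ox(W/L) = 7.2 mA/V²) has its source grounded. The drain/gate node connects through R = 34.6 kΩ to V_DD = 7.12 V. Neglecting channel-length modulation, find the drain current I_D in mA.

I_D = 0.178 mA

With gate tied to drain, V_GS = V_DS ≥ V_GS − V_th, so the device is in saturation.
KCL at the drain: ½ k_n (V_GS − V_th)² = (V_DD − V_GS)/R.
Let x = V_GS − 0.739. Then 125 x² + x − 6.381 = 0, giving x = 0.222 V (positive root), so V_GS = 0.961 V.
I_D = (V_DD − V_GS)/R = (7.12 − 0.961) / 34.6 = 0.178 mA.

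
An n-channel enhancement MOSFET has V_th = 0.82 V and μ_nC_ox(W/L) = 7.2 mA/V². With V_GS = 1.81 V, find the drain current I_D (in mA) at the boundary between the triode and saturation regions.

I_D = 3.53 mA

At the boundary V_DS = V_ov = V_GS − V_th = 1.81 − 0.82 = 0.99 V.
I_D = ½ k_n V_ov² = 0.5 × 7.2 × 0.99² = 3.53 mA.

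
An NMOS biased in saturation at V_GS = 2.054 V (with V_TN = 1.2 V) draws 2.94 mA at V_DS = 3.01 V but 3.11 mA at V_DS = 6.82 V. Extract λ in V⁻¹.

With V_GS fixed, I_D ∝ (1 + λ V_DS) in saturation, so I_D2/I_D1 = (1 + λ V_DS2)/(1 + λ V_DS1).
3.11/2.94 = 1.058 = (1 + 6.82 λ)/(1 + 3.01 λ).
Solving: λ (I_D1 V_DS2 − I_D2 V_DS1) = I_D2 − I_D1, so λ = (3.11 − 2.94) / (2.94 × 6.82 − 3.11 × 3.01) = 0.17 / 10.7 = 0.0159 V⁻¹.

λ = 0.0159 V⁻¹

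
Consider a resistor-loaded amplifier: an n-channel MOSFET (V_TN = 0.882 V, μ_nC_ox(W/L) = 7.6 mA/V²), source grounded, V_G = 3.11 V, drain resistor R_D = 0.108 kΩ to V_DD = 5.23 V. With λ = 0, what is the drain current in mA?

V_GS = V_G = 3.11 V, so V_ov = 3.11 − 0.882 = 2.23 V.
Assume saturation: I_D = ½ k_n V_ov² = 0.5 × 7.6 × 2.23² = 18.9 mA, giving V_DS = V_DD − I_D R_D = 5.23 − 18.9 × 0.108 = 3.19 V.
V_DS = 3.19 V ≥ V_ov = 2.23 V, confirming saturation.

I_D = 18.9 mA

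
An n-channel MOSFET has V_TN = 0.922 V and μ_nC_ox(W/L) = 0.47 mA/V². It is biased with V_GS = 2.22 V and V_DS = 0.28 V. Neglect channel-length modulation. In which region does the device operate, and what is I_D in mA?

Triode; I_D = 0.152 mA

V_ov = V_GS − V_TN = 2.22 − 0.922 = 1.3 V.
Since V_DS = 0.28 V < V_ov = 1.3 V, the device is in the triode region.
I_D = k_n [V_ov · V_DS − ½ V_DS²] = 0.47 × [1.3 × 0.28 − 0.5 × 0.28²] = 0.152 mA.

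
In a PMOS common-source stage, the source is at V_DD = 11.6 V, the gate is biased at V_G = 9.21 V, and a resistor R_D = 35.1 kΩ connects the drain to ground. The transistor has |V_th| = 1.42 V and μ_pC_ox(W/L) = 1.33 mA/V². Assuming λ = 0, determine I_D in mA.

V_SG = V_DD − V_G = 11.6 − 9.21 = 2.39 V, so V_ov = 2.39 − 1.42 = 0.97 V.
Assume saturation: I_D = ½ k_p V_ov² = 0.5 × 1.33 × 0.97² = 0.626 mA, giving V_SD = V_DD − I_D R_D = 11.6 − 0.626 × 35.1 = -10.4 V.
But -10.4 V < V_ov = 0.97 V, so the device is actually in triode.
In triode I_D = k_p[V_ov V_SD − ½ V_SD²] and I_D = (V_DD − V_SD)/R_D. Equating: 23.3 V_SD² − 46.28 V_SD + 11.6 = 0, giving V_SD = 0.294 V (the root below V_ov).
I_D = (11.6 − 0.294) / 35.1 = 0.322 mA.

I_D = 0.322 mA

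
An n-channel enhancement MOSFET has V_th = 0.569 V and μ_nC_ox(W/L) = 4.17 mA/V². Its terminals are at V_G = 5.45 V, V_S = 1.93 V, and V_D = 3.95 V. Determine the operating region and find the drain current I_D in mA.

Triode; I_D = 16.3 mA

V_GS = V_G − V_S = 5.45 − 1.93 = 3.52 V; V_DS = V_D − V_S = 3.95 − 1.93 = 2.02 V.
V_ov = V_GS − V_th = 3.52 − 0.569 = 2.95 V.
Since V_DS = 2.02 V < V_ov = 2.95 V, the device is in the triode region.
I_D = k_n [V_ov · V_DS − ½ V_DS²] = 4.17 × [2.95 × 2.02 − 0.5 × 2.02²] = 16.3 mA.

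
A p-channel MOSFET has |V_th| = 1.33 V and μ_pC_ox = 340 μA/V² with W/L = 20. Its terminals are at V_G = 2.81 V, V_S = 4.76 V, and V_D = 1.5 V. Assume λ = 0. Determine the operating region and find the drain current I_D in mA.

V_SG = V_S − V_G = 4.76 − 2.81 = 1.95 V; V_SD = V_S − V_D = 4.76 − 1.5 = 3.26 V.
k_p = μ_pC_ox · (W/L) = 6.8 mA/V².
V_ov = V_SG − |V_th| = 1.95 − 1.33 = 0.62 V.
Since V_SD = 3.26 V ≥ V_ov = 0.62 V, the device is in saturation.
I_D = ½ k_p V_ov² = 0.5 × 6.8 × 0.62² = 1.31 mA.

Saturation; I_D = 1.31 mA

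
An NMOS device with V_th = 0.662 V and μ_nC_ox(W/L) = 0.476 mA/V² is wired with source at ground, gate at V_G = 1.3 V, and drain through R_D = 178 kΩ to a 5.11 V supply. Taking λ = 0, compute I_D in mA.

I_D = 0.0281 mA

V_GS = V_G = 1.3 V, so V_ov = 1.3 − 0.662 = 0.638 V.
Assume saturation: I_D = ½ k_n V_ov² = 0.5 × 0.476 × 0.638² = 0.0969 mA, giving V_DS = V_DD − I_D R_D = 5.11 − 0.0969 × 178 = -12.1 V.
But -12.1 V < V_ov = 0.638 V, so the device is actually in triode.
In triode I_D = k_n[V_ov V_DS − ½ V_DS²] and I_D = (V_DD − V_DS)/R_D. Equating: 42.4 V_DS² − 55.06 V_DS + 5.11 = 0, giving V_DS = 0.101 V (the root below V_ov).
I_D = (5.11 − 0.101) / 178 = 0.0281 mA.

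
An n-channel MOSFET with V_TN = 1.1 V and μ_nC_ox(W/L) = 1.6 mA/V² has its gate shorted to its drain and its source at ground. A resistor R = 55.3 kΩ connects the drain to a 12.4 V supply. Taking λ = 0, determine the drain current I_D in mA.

With gate tied to drain, V_GS = V_DS ≥ V_GS − V_TN, so the device is in saturation.
KCL at the drain: ½ k_n (V_GS − V_TN)² = (V_DD − V_GS)/R.
Let x = V_GS − 1.1. Then 44.2 x² + x − 11.3 = 0, giving x = 0.494 V (positive root), so V_GS = 1.59 V.
I_D = (V_DD − V_GS)/R = (12.4 − 1.59) / 55.3 = 0.195 mA.

I_D = 0.195 mA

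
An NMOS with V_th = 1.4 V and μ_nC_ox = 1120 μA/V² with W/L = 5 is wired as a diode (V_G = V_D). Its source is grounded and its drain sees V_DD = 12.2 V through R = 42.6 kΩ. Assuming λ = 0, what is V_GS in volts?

V_GS = 1.70 V

With gate tied to drain, V_GS = V_DS ≥ V_GS − V_th, so the device is in saturation.
k_n = μ_nC_ox · (W/L) = 5.6 mA/V².
KCL at the drain: ½ k_n (V_GS − V_th)² = (V_DD − V_GS)/R.
Let x = V_GS − 1.4. Then 119 x² + x − 10.8 = 0, giving x = 0.297 V (positive root), so V_GS = 1.7 V.
I_D = (V_DD − V_GS)/R = (12.2 − 1.7) / 42.6 = 0.247 mA.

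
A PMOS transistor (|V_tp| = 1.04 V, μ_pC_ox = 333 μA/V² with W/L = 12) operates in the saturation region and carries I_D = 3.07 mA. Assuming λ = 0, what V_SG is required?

V_SG = 2.28 V

k_p = μ_pC_ox · (W/L) = 3.996 mA/V².
In saturation I_D = ½ k_p (V_SG − |V_tp|)², so V_SG − |V_tp| = √(2 I_D / k_p) = √(2 × 3.07 / 3.996) = 1.24 V.
V_SG = 1.04 + 1.24 = 2.28 V.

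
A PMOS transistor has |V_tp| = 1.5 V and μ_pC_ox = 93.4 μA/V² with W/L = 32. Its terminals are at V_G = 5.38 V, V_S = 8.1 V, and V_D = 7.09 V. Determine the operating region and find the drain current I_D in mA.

V_SG = V_S − V_G = 8.1 − 5.38 = 2.72 V; V_SD = V_S − V_D = 8.1 − 7.09 = 1.01 V.
k_p = μ_pC_ox · (W/L) = 2.989 mA/V².
V_ov = V_SG − |V_tp| = 2.72 − 1.5 = 1.22 V.
Since V_SD = 1.01 V < V_ov = 1.22 V, the device is in the triode region.
I_D = k_p [V_ov · V_SD − ½ V_SD²] = 2.989 × [1.22 × 1.01 − 0.5 × 1.01²] = 2.16 mA.

Triode; I_D = 2.16 mA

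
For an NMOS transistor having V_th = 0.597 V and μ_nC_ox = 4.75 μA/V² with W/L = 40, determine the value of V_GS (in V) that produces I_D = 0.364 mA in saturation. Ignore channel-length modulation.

V_GS = 2.55 V

k_n = μ_nC_ox · (W/L) = 0.19 mA/V².
In saturation I_D = ½ k_n (V_GS − V_th)², so V_GS − V_th = √(2 I_D / k_n) = √(2 × 0.364 / 0.19) = 1.96 V.
V_GS = 0.597 + 1.96 = 2.55 V.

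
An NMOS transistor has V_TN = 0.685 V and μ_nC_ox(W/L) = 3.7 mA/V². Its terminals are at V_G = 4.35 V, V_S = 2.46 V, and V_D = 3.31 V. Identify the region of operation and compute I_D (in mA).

Triode; I_D = 2.45 mA

V_GS = V_G − V_S = 4.35 − 2.46 = 1.89 V; V_DS = V_D − V_S = 3.31 − 2.46 = 0.85 V.
V_ov = V_GS − V_TN = 1.89 − 0.685 = 1.2 V.
Since V_DS = 0.85 V < V_ov = 1.2 V, the device is in the triode region.
I_D = k_n [V_ov · V_DS − ½ V_DS²] = 3.7 × [1.2 × 0.85 − 0.5 × 0.85²] = 2.45 mA.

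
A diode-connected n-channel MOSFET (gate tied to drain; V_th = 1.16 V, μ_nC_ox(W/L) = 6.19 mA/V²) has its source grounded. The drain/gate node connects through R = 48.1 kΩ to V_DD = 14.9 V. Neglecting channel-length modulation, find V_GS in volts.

V_GS = 1.46 V

With gate tied to drain, V_GS = V_DS ≥ V_GS − V_th, so the device is in saturation.
KCL at the drain: ½ k_n (V_GS − V_th)² = (V_DD − V_GS)/R.
Let x = V_GS − 1.16. Then 149 x² + x − 13.74 = 0, giving x = 0.3 V (positive root), so V_GS = 1.46 V.
I_D = (V_DD − V_GS)/R = (14.9 − 1.46) / 48.1 = 0.279 mA.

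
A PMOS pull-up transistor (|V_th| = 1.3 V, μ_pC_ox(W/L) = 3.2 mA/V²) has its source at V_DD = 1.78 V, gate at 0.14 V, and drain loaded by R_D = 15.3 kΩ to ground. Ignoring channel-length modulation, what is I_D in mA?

I_D = 0.108 mA

V_SG = V_DD − V_G = 1.78 − 0.14 = 1.64 V, so V_ov = 1.64 − 1.3 = 0.34 V.
Assume saturation: I_D = ½ k_p V_ov² = 0.5 × 3.2 × 0.34² = 0.185 mA, giving V_SD = V_DD − I_D R_D = 1.78 − 0.185 × 15.3 = -1.05 V.
But -1.05 V < V_ov = 0.34 V, so the device is actually in triode.
In triode I_D = k_p[V_ov V_SD − ½ V_SD²] and I_D = (V_DD − V_SD)/R_D. Equating: 24.5 V_SD² − 17.65 V_SD + 1.78 = 0, giving V_SD = 0.121 V (the root below V_ov).
I_D = (1.78 − 0.121) / 15.3 = 0.108 mA.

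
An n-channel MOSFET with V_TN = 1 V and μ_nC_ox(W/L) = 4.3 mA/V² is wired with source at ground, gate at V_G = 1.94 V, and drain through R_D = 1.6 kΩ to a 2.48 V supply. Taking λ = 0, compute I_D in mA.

I_D = 1.29 mA

V_GS = V_G = 1.94 V, so V_ov = 1.94 − 1 = 0.94 V.
Assume saturation: I_D = ½ k_n V_ov² = 0.5 × 4.3 × 0.94² = 1.9 mA, giving V_DS = V_DD − I_D R_D = 2.48 − 1.9 × 1.6 = -0.56 V.
But -0.56 V < V_ov = 0.94 V, so the device is actually in triode.
In triode I_D = k_n[V_ov V_DS − ½ V_DS²] and I_D = (V_DD − V_DS)/R_D. Equating: 3.44 V_DS² − 7.467 V_DS + 2.48 = 0, giving V_DS = 0.409 V (the root below V_ov).
I_D = (2.48 − 0.409) / 1.6 = 1.29 mA.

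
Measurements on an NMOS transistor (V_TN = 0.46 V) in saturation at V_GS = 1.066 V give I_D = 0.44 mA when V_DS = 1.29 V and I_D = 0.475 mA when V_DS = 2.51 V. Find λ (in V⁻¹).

With V_GS fixed, I_D ∝ (1 + λ V_DS) in saturation, so I_D2/I_D1 = (1 + λ V_DS2)/(1 + λ V_DS1).
0.475/0.44 = 1.08 = (1 + 2.51 λ)/(1 + 1.29 λ).
Solving: λ (I_D1 V_DS2 − I_D2 V_DS1) = I_D2 − I_D1, so λ = (0.475 − 0.44) / (0.44 × 2.51 − 0.475 × 1.29) = 0.035 / 0.492 = 0.0712 V⁻¹.

λ = 0.0712 V⁻¹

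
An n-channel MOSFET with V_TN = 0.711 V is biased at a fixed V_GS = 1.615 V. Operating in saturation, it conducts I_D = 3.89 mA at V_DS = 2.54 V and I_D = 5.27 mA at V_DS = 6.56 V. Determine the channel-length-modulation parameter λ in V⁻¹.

With V_GS fixed, I_D ∝ (1 + λ V_DS) in saturation, so I_D2/I_D1 = (1 + λ V_DS2)/(1 + λ V_DS1).
5.27/3.89 = 1.355 = (1 + 6.56 λ)/(1 + 2.54 λ).
Solving: λ (I_D1 V_DS2 − I_D2 V_DS1) = I_D2 − I_D1, so λ = (5.27 − 3.89) / (3.89 × 6.56 − 5.27 × 2.54) = 1.38 / 12.1 = 0.114 V⁻¹.

λ = 0.114 V⁻¹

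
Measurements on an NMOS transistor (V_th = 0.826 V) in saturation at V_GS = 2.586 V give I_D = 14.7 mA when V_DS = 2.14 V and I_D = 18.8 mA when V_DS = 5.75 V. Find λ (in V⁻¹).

λ = 0.0926 V⁻¹

With V_GS fixed, I_D ∝ (1 + λ V_DS) in saturation, so I_D2/I_D1 = (1 + λ V_DS2)/(1 + λ V_DS1).
18.8/14.7 = 1.279 = (1 + 5.75 λ)/(1 + 2.14 λ).
Solving: λ (I_D1 V_DS2 − I_D2 V_DS1) = I_D2 − I_D1, so λ = (18.8 − 14.7) / (14.7 × 5.75 − 18.8 × 2.14) = 4.1 / 44.3 = 0.0926 V⁻¹.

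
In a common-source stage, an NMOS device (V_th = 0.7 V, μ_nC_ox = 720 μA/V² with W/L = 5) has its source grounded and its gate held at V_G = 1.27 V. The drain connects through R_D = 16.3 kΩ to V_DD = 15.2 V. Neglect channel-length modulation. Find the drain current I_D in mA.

I_D = 0.585 mA

V_GS = V_G = 1.27 V, so V_ov = 1.27 − 0.7 = 0.57 V.
k_n = μ_nC_ox · (W/L) = 3.6 mA/V².
Assume saturation: I_D = ½ k_n V_ov² = 0.5 × 3.6 × 0.57² = 0.585 mA, giving V_DS = V_DD − I_D R_D = 15.2 − 0.585 × 16.3 = 5.67 V.
V_DS = 5.67 V ≥ V_ov = 0.57 V, confirming saturation.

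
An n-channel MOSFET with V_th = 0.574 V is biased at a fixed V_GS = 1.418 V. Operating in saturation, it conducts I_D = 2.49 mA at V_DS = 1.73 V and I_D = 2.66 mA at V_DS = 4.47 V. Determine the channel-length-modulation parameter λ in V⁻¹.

λ = 0.0260 V⁻¹

With V_GS fixed, I_D ∝ (1 + λ V_DS) in saturation, so I_D2/I_D1 = (1 + λ V_DS2)/(1 + λ V_DS1).
2.66/2.49 = 1.068 = (1 + 4.47 λ)/(1 + 1.73 λ).
Solving: λ (I_D1 V_DS2 − I_D2 V_DS1) = I_D2 − I_D1, so λ = (2.66 − 2.49) / (2.49 × 4.47 − 2.66 × 1.73) = 0.17 / 6.53 = 0.026 V⁻¹.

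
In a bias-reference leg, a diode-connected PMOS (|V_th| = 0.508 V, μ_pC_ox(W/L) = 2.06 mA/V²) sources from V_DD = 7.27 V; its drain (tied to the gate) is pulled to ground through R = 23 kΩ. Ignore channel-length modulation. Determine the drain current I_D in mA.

With gate tied to drain, V_SG = V_SD ≥ V_SG − |V_th|, so the device is in saturation.
KCL at the drain: ½ k_p (V_SG − |V_th|)² = (V_DD − V_SG)/R.
Let x = V_SG − 0.508. Then 23.7 x² + x − 6.762 = 0, giving x = 0.514 V (positive root), so V_SG = 1.02 V.
I_D = (V_DD − V_SG)/R = (7.27 − 1.02) / 23 = 0.272 mA.

I_D = 0.272 mA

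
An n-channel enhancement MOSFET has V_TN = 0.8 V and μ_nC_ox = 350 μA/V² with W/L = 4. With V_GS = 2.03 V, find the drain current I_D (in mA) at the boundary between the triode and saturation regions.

At the boundary V_DS = V_ov = V_GS − V_TN = 2.03 − 0.8 = 1.23 V.
k_n = μ_nC_ox · (W/L) = 1.4 mA/V².
I_D = ½ k_n V_ov² = 0.5 × 1.4 × 1.23² = 1.06 mA.

I_D = 1.06 mA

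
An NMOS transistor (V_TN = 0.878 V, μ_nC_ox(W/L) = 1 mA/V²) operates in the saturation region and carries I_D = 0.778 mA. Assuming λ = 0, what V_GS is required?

In saturation I_D = ½ k_n (V_GS − V_TN)², so V_GS − V_TN = √(2 I_D / k_n) = √(2 × 0.778 / 1) = 1.25 V.
V_GS = 0.878 + 1.25 = 2.13 V.

V_GS = 2.13 V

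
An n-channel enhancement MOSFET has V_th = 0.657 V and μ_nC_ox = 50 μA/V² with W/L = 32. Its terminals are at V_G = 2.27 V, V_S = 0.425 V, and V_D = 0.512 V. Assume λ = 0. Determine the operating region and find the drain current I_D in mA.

V_GS = V_G − V_S = 2.27 − 0.425 = 1.84 V; V_DS = V_D − V_S = 0.512 − 0.425 = 0.087 V.
k_n = μ_nC_ox · (W/L) = 1.6 mA/V².
V_ov = V_GS − V_th = 1.84 − 0.657 = 1.19 V.
Since V_DS = 0.087 V < V_ov = 1.19 V, the device is in the triode region.
I_D = k_n [V_ov · V_DS − ½ V_DS²] = 1.6 × [1.19 × 0.087 − 0.5 × 0.087²] = 0.159 mA.

Triode; I_D = 0.159 mA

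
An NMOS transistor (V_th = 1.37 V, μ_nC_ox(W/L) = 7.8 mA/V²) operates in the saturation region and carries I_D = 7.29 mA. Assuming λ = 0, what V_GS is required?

V_GS = 2.74 V

In saturation I_D = ½ k_n (V_GS − V_th)², so V_GS − V_th = √(2 I_D / k_n) = √(2 × 7.29 / 7.8) = 1.37 V.
V_GS = 1.37 + 1.37 = 2.74 V.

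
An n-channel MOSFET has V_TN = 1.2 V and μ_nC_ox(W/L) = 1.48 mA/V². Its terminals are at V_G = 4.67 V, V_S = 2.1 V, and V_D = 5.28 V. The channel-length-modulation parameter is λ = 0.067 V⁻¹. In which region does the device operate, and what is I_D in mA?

Saturation; I_D = 1.68 mA

V_GS = V_G − V_S = 4.67 − 2.1 = 2.57 V; V_DS = V_D − V_S = 5.28 − 2.1 = 3.18 V.
V_ov = V_GS − V_TN = 2.57 − 1.2 = 1.37 V.
Since V_DS = 3.18 V ≥ V_ov = 1.37 V, the device is in saturation.
I_D = ½ k_n V_ov² (1 + λ V_DS) = 0.5 × 1.48 × 1.37² × (1 + 0.067 × 3.18) = 1.68 mA.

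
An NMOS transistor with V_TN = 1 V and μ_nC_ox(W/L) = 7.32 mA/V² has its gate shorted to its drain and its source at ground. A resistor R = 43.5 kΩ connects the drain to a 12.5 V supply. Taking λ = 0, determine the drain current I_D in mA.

With gate tied to drain, V_GS = V_DS ≥ V_GS − V_TN, so the device is in saturation.
KCL at the drain: ½ k_n (V_GS − V_TN)² = (V_DD − V_GS)/R.
Let x = V_GS − 1. Then 159 x² + x − 11.5 = 0, giving x = 0.266 V (positive root), so V_GS = 1.27 V.
I_D = (V_DD − V_GS)/R = (12.5 − 1.27) / 43.5 = 0.258 mA.

I_D = 0.258 mA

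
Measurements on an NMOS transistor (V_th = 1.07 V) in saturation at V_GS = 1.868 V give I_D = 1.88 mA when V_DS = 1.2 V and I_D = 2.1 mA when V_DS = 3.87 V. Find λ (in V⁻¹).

λ = 0.0463 V⁻¹

With V_GS fixed, I_D ∝ (1 + λ V_DS) in saturation, so I_D2/I_D1 = (1 + λ V_DS2)/(1 + λ V_DS1).
2.1/1.88 = 1.117 = (1 + 3.87 λ)/(1 + 1.2 λ).
Solving: λ (I_D1 V_DS2 − I_D2 V_DS1) = I_D2 − I_D1, so λ = (2.1 − 1.88) / (1.88 × 3.87 − 2.1 × 1.2) = 0.22 / 4.76 = 0.0463 V⁻¹.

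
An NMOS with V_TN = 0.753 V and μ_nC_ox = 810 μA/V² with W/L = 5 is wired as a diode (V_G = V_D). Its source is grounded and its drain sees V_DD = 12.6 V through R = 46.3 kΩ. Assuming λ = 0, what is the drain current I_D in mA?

I_D = 0.248 mA

With gate tied to drain, V_GS = V_DS ≥ V_GS − V_TN, so the device is in saturation.
k_n = μ_nC_ox · (W/L) = 4.05 mA/V².
KCL at the drain: ½ k_n (V_GS − V_TN)² = (V_DD − V_GS)/R.
Let x = V_GS − 0.753. Then 93.8 x² + x − 11.85 = 0, giving x = 0.35 V (positive root), so V_GS = 1.1 V.
I_D = (V_DD − V_GS)/R = (12.6 − 1.1) / 46.3 = 0.248 mA.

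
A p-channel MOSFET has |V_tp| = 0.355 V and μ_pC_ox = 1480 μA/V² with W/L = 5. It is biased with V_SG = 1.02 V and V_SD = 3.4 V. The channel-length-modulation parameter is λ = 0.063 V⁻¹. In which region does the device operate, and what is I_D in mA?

k_p = μ_pC_ox · (W/L) = 7.4 mA/V².
V_ov = V_SG − |V_tp| = 1.02 − 0.355 = 0.665 V.
Since V_SD = 3.4 V ≥ V_ov = 0.665 V, the device is in saturation.
I_D = ½ k_p V_ov² (1 + λ V_SD) = 0.5 × 7.4 × 0.665² × (1 + 0.063 × 3.4) = 1.99 mA.

Saturation; I_D = 1.99 mA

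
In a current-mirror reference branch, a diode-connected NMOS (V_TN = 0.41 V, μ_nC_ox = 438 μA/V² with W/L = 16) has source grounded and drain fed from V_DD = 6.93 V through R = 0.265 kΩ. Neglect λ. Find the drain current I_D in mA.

I_D = 16.4 mA

With gate tied to drain, V_GS = V_DS ≥ V_GS − V_TN, so the device is in saturation.
k_n = μ_nC_ox · (W/L) = 7.008 mA/V².
KCL at the drain: ½ k_n (V_GS − V_TN)² = (V_DD − V_GS)/R.
Let x = V_GS − 0.41. Then 0.929 x² + x − 6.52 = 0, giving x = 2.17 V (positive root), so V_GS = 2.58 V.
I_D = (V_DD − V_GS)/R = (6.93 − 2.58) / 0.265 = 16.4 mA.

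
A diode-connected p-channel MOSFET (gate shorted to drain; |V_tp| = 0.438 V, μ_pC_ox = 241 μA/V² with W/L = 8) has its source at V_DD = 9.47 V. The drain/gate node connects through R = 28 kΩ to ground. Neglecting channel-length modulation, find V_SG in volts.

With gate tied to drain, V_SG = V_SD ≥ V_SG − |V_tp|, so the device is in saturation.
k_p = μ_pC_ox · (W/L) = 1.928 mA/V².
KCL at the drain: ½ k_p (V_SG − |V_tp|)² = (V_DD − V_SG)/R.
Let x = V_SG − 0.438. Then 27 x² + x − 9.032 = 0, giving x = 0.56 V (positive root), so V_SG = 0.998 V.
I_D = (V_DD − V_SG)/R = (9.47 − 0.998) / 28 = 0.303 mA.

V_SG = 0.998 V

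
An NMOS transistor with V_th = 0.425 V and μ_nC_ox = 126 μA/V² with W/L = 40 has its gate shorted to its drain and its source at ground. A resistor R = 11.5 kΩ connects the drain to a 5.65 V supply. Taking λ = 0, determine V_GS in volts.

V_GS = 0.833 V

With gate tied to drain, V_GS = V_DS ≥ V_GS − V_th, so the device is in saturation.
k_n = μ_nC_ox · (W/L) = 5.04 mA/V².
KCL at the drain: ½ k_n (V_GS − V_th)² = (V_DD − V_GS)/R.
Let x = V_GS − 0.425. Then 29 x² + x − 5.225 = 0, giving x = 0.408 V (positive root), so V_GS = 0.833 V.
I_D = (V_DD − V_GS)/R = (5.65 − 0.833) / 11.5 = 0.419 mA.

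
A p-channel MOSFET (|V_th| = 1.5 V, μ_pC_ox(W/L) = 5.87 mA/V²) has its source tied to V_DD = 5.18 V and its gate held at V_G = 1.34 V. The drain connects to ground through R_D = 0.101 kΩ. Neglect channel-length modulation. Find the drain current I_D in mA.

I_D = 16.1 mA

V_SG = V_DD − V_G = 5.18 − 1.34 = 3.84 V, so V_ov = 3.84 − 1.5 = 2.34 V.
Assume saturation: I_D = ½ k_p V_ov² = 0.5 × 5.87 × 2.34² = 16.1 mA, giving V_SD = V_DD − I_D R_D = 5.18 − 16.1 × 0.101 = 3.56 V.
V_SD = 3.56 V ≥ V_ov = 2.34 V, confirming saturation.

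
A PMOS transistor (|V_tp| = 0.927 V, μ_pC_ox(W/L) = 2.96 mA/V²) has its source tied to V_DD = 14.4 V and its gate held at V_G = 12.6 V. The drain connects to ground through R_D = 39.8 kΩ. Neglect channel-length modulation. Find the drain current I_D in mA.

I_D = 0.358 mA

V_SG = V_DD − V_G = 14.4 − 12.6 = 1.8 V, so V_ov = 1.8 − 0.927 = 0.873 V.
Assume saturation: I_D = ½ k_p V_ov² = 0.5 × 2.96 × 0.873² = 1.13 mA, giving V_SD = V_DD − I_D R_D = 14.4 − 1.13 × 39.8 = -30.5 V.
But -30.5 V < V_ov = 0.873 V, so the device is actually in triode.
In triode I_D = k_p[V_ov V_SD − ½ V_SD²] and I_D = (V_DD − V_SD)/R_D. Equating: 58.9 V_SD² − 103.8 V_SD + 14.4 = 0, giving V_SD = 0.152 V (the root below V_ov).
I_D = (14.4 − 0.152) / 39.8 = 0.358 mA.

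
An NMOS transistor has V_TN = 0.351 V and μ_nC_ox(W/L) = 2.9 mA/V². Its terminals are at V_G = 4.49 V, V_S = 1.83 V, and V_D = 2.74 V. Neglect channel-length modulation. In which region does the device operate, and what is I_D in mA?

V_GS = V_G − V_S = 4.49 − 1.83 = 2.66 V; V_DS = V_D − V_S = 2.74 − 1.83 = 0.91 V.
V_ov = V_GS − V_TN = 2.66 − 0.351 = 2.31 V.
Since V_DS = 0.91 V < V_ov = 2.31 V, the device is in the triode region.
I_D = k_n [V_ov · V_DS − ½ V_DS²] = 2.9 × [2.31 × 0.91 − 0.5 × 0.91²] = 4.89 mA.

Triode; I_D = 4.89 mA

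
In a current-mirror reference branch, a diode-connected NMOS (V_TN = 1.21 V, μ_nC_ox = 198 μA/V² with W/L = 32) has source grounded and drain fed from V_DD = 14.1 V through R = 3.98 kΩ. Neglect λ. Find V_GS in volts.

With gate tied to drain, V_GS = V_DS ≥ V_GS − V_TN, so the device is in saturation.
k_n = μ_nC_ox · (W/L) = 6.336 mA/V².
KCL at the drain: ½ k_n (V_GS − V_TN)² = (V_DD − V_GS)/R.
Let x = V_GS − 1.21. Then 12.6 x² + x − 12.89 = 0, giving x = 0.972 V (positive root), so V_GS = 2.18 V.
I_D = (V_DD − V_GS)/R = (14.1 − 2.18) / 3.98 = 2.99 mA.

V_GS = 2.18 V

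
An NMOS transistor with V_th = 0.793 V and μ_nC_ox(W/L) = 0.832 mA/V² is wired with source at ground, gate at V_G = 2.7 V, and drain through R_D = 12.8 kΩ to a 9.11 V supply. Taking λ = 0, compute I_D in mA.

V_GS = V_G = 2.7 V, so V_ov = 2.7 − 0.793 = 1.91 V.
Assume saturation: I_D = ½ k_n V_ov² = 0.5 × 0.832 × 1.91² = 1.51 mA, giving V_DS = V_DD − I_D R_D = 9.11 − 1.51 × 12.8 = -10.3 V.
But -10.3 V < V_ov = 1.91 V, so the device is actually in triode.
In triode I_D = k_n[V_ov V_DS − ½ V_DS²] and I_D = (V_DD − V_DS)/R_D. Equating: 5.32 V_DS² − 21.31 V_DS + 9.11 = 0, giving V_DS = 0.487 V (the root below V_ov).
I_D = (9.11 − 0.487) / 12.8 = 0.674 mA.

I_D = 0.674 mA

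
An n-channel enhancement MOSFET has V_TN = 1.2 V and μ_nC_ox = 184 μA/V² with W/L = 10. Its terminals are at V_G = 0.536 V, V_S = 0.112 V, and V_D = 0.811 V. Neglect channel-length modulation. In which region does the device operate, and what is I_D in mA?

V_GS = V_G − V_S = 0.536 − 0.112 = 0.424 V; V_DS = V_D − V_S = 0.811 − 0.112 = 0.699 V.
V_GS = 0.424 V < V_TN = 1.2 V, so the transistor is in cutoff.

Cutoff; I_D = 0 mA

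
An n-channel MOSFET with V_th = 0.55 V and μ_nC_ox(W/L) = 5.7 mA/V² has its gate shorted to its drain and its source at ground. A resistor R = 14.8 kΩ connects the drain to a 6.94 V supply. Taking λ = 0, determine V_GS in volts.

V_GS = 0.928 V

With gate tied to drain, V_GS = V_DS ≥ V_GS − V_th, so the device is in saturation.
KCL at the drain: ½ k_n (V_GS − V_th)² = (V_DD − V_GS)/R.
Let x = V_GS − 0.55. Then 42.2 x² + x − 6.39 = 0, giving x = 0.378 V (positive root), so V_GS = 0.928 V.
I_D = (V_DD − V_GS)/R = (6.94 − 0.928) / 14.8 = 0.406 mA.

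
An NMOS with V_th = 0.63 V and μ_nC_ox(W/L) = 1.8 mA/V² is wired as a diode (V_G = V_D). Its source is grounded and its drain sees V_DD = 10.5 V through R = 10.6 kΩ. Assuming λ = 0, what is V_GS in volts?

V_GS = 1.60 V

With gate tied to drain, V_GS = V_DS ≥ V_GS − V_th, so the device is in saturation.
KCL at the drain: ½ k_n (V_GS − V_th)² = (V_DD − V_GS)/R.
Let x = V_GS − 0.63. Then 9.54 x² + x − 9.87 = 0, giving x = 0.966 V (positive root), so V_GS = 1.6 V.
I_D = (V_DD − V_GS)/R = (10.5 − 1.6) / 10.6 = 0.84 mA.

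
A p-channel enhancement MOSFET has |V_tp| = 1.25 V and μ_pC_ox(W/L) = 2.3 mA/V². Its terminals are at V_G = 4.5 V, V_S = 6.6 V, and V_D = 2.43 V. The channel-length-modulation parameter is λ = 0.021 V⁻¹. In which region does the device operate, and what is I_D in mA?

V_SG = V_S − V_G = 6.6 − 4.5 = 2.1 V; V_SD = V_S − V_D = 6.6 − 2.43 = 4.17 V.
V_ov = V_SG − |V_tp| = 2.1 − 1.25 = 0.85 V.
Since V_SD = 4.17 V ≥ V_ov = 0.85 V, the device is in saturation.
I_D = ½ k_p V_ov² (1 + λ V_SD) = 0.5 × 2.3 × 0.85² × (1 + 0.021 × 4.17) = 0.904 mA.

Saturation; I_D = 0.904 mA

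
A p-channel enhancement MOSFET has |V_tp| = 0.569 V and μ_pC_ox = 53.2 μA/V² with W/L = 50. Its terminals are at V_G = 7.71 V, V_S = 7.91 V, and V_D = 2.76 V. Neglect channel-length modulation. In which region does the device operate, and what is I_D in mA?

V_SG = V_S − V_G = 7.91 − 7.71 = 0.2 V; V_SD = V_S − V_D = 7.91 − 2.76 = 5.15 V.
V_SG = 0.2 V < |V_tp| = 0.569 V, so the transistor is in cutoff.

Cutoff; I_D = 0 mA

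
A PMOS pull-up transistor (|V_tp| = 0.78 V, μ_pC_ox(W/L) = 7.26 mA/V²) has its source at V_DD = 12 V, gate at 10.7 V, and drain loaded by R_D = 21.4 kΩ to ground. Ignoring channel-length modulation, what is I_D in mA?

I_D = 0.553 mA

V_SG = V_DD − V_G = 12 − 10.7 = 1.3 V, so V_ov = 1.3 − 0.78 = 0.52 V.
Assume saturation: I_D = ½ k_p V_ov² = 0.5 × 7.26 × 0.52² = 0.982 mA, giving V_SD = V_DD − I_D R_D = 12 − 0.982 × 21.4 = -9.01 V.
But -9.01 V < V_ov = 0.52 V, so the device is actually in triode.
In triode I_D = k_p[V_ov V_SD − ½ V_SD²] and I_D = (V_DD − V_SD)/R_D. Equating: 77.7 V_SD² − 81.79 V_SD + 12 = 0, giving V_SD = 0.176 V (the root below V_ov).
I_D = (12 − 0.176) / 21.4 = 0.553 mA.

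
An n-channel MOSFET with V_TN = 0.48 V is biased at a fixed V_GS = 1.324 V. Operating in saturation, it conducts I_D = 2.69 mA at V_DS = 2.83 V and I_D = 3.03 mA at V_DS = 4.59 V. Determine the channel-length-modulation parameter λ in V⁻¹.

λ = 0.0901 V⁻¹

With V_GS fixed, I_D ∝ (1 + λ V_DS) in saturation, so I_D2/I_D1 = (1 + λ V_DS2)/(1 + λ V_DS1).
3.03/2.69 = 1.126 = (1 + 4.59 λ)/(1 + 2.83 λ).
Solving: λ (I_D1 V_DS2 − I_D2 V_DS1) = I_D2 − I_D1, so λ = (3.03 − 2.69) / (2.69 × 4.59 − 3.03 × 2.83) = 0.34 / 3.77 = 0.0901 V⁻¹.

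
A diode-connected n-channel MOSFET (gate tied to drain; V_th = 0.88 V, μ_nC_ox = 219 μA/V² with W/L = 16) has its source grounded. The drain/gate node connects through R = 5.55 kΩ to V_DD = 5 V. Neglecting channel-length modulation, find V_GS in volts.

V_GS = 1.48 V

With gate tied to drain, V_GS = V_DS ≥ V_GS − V_th, so the device is in saturation.
k_n = μ_nC_ox · (W/L) = 3.504 mA/V².
KCL at the drain: ½ k_n (V_GS − V_th)² = (V_DD − V_GS)/R.
Let x = V_GS − 0.88. Then 9.72 x² + x − 4.12 = 0, giving x = 0.602 V (positive root), so V_GS = 1.48 V.
I_D = (V_DD − V_GS)/R = (5 − 1.48) / 5.55 = 0.634 mA.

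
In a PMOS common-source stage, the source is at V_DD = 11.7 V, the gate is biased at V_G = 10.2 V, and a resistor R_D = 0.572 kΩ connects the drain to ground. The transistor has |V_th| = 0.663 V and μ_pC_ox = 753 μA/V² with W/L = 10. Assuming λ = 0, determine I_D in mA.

V_SG = V_DD − V_G = 11.7 − 10.2 = 1.5 V, so V_ov = 1.5 − 0.663 = 0.837 V.
k_p = μ_pC_ox · (W/L) = 7.53 mA/V².
Assume saturation: I_D = ½ k_p V_ov² = 0.5 × 7.53 × 0.837² = 2.64 mA, giving V_SD = V_DD − I_D R_D = 11.7 − 2.64 × 0.572 = 10.2 V.
V_SD = 10.2 V ≥ V_ov = 0.837 V, confirming saturation.

I_D = 2.64 mA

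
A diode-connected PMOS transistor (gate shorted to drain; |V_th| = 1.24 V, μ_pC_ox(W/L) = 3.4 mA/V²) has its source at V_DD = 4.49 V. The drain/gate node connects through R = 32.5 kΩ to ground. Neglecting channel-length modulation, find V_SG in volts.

With gate tied to drain, V_SG = V_SD ≥ V_SG − |V_th|, so the device is in saturation.
KCL at the drain: ½ k_p (V_SG − |V_th|)² = (V_DD − V_SG)/R.
Let x = V_SG − 1.24. Then 55.2 x² + x − 3.25 = 0, giving x = 0.234 V (positive root), so V_SG = 1.47 V.
I_D = (V_DD − V_SG)/R = (4.49 − 1.47) / 32.5 = 0.0928 mA.

V_SG = 1.47 V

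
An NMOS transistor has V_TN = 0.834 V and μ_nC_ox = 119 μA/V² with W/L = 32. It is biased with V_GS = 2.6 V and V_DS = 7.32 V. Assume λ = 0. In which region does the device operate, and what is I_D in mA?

Saturation; I_D = 5.94 mA

k_n = μ_nC_ox · (W/L) = 3.808 mA/V².
V_ov = V_GS − V_TN = 2.6 − 0.834 = 1.77 V.
Since V_DS = 7.32 V ≥ V_ov = 1.77 V, the device is in saturation.
I_D = ½ k_n V_ov² = 0.5 × 3.808 × 1.77² = 5.94 mA.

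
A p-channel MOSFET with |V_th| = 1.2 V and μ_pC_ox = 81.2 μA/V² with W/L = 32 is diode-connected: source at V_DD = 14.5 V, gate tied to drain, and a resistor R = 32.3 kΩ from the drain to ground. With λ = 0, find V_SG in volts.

V_SG = 1.75 V

With gate tied to drain, V_SG = V_SD ≥ V_SG − |V_th|, so the device is in saturation.
k_p = μ_pC_ox · (W/L) = 2.598 mA/V².
KCL at the drain: ½ k_p (V_SG − |V_th|)² = (V_DD − V_SG)/R.
Let x = V_SG − 1.2. Then 42 x² + x − 13.3 = 0, giving x = 0.551 V (positive root), so V_SG = 1.75 V.
I_D = (V_DD − V_SG)/R = (14.5 − 1.75) / 32.3 = 0.395 mA.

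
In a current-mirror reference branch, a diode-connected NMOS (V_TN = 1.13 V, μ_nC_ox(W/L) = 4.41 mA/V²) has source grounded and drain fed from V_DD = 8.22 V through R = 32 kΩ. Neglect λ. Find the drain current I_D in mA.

With gate tied to drain, V_GS = V_DS ≥ V_GS − V_TN, so the device is in saturation.
KCL at the drain: ½ k_n (V_GS − V_TN)² = (V_DD − V_GS)/R.
Let x = V_GS − 1.13. Then 70.6 x² + x − 7.09 = 0, giving x = 0.31 V (positive root), so V_GS = 1.44 V.
I_D = (V_DD − V_GS)/R = (8.22 − 1.44) / 32 = 0.212 mA.

I_D = 0.212 mA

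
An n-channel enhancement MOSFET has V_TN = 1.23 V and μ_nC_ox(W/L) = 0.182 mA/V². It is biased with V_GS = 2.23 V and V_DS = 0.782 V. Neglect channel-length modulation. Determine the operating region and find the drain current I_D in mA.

Triode; I_D = 0.0867 mA

V_ov = V_GS − V_TN = 2.23 − 1.23 = 1 V.
Since V_DS = 0.782 V < V_ov = 1 V, the device is in the triode region.
I_D = k_n [V_ov · V_DS − ½ V_DS²] = 0.182 × [1 × 0.782 − 0.5 × 0.782²] = 0.0867 mA.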